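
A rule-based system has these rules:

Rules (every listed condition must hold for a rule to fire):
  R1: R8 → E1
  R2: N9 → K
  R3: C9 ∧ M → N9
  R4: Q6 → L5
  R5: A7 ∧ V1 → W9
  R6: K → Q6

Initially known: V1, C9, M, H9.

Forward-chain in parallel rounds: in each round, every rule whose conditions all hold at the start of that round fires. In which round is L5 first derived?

Round 1 fires R3, giving N9.
Round 2 fires R2, giving K.
Round 3 fires R6, giving Q6.
Round 4 fires R4, giving L5.
L5 first appears in round 4.

4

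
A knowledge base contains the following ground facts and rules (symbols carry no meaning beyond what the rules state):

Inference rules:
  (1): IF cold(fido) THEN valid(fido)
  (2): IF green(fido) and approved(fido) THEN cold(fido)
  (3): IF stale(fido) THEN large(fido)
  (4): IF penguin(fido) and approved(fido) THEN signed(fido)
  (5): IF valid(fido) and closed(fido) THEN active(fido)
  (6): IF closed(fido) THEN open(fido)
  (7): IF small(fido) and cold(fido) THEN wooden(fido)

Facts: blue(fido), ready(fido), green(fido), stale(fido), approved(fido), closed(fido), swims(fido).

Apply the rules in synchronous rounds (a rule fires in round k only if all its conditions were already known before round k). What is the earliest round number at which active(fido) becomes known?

Round 1: (2) [IF green(fido) and approved(fido) THEN cold(fido)]; (3) [IF stale(fido) THEN large(fido)]; (6) [IF closed(fido) THEN open(fido)]. Adds cold(fido), large(fido), open(fido).
Round 2: (1) [IF cold(fido) THEN valid(fido)]. Adds valid(fido).
Round 3: (5) [IF valid(fido) and closed(fido) THEN active(fido)]. Adds active(fido).
active(fido) first appears in round 3.

3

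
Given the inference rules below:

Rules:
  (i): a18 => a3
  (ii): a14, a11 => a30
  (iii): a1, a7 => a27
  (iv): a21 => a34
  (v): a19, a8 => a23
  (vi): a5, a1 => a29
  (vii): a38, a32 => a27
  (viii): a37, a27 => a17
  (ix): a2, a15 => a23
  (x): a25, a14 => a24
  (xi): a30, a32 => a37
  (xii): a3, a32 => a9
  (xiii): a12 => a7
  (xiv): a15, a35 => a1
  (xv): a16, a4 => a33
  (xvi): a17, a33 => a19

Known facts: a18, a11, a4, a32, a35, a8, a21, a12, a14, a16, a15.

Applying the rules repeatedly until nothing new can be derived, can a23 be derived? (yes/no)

yes

Round 1: (i) [a18 => a3]; (ii) [a14, a11 => a30]; (iv) [a21 => a34]; (xiii) [a12 => a7]; (xiv) [a15, a35 => a1]; (xv) [a16, a4 => a33]. Adds a3, a30, a34, a7, a1, a33.
Round 2: (iii) [a1, a7 => a27]; (xi) [a30, a32 => a37]; (xii) [a3, a32 => a9]. Adds a27, a37, a9.
Round 3: (viii) [a37, a27 => a17]. Adds a17.
Round 4: (xvi) [a17, a33 => a19]. Adds a19.
Round 5: (v) [a19, a8 => a23]. Adds a23.
a23 appears in round 5, so it is derivable.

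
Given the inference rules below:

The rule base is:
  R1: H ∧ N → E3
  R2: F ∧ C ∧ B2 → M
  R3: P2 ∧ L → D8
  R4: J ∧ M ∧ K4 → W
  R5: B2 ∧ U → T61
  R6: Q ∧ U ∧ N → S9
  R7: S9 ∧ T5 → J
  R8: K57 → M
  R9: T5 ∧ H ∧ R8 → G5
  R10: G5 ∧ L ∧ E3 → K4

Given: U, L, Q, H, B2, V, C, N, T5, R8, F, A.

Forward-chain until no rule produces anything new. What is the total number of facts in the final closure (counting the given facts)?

Round 1 fires R1, R2, R5, R6, R9, giving E3, M, T61, S9, G5.
Round 2 fires R7, R10, giving J, K4.
Round 3 fires R4, giving W.
Closure: {A, B2, C, E3, F, G5, H, J, K4, L, M, N, Q, R8, S9, T5, T61, U, V, W} — 20 facts.

20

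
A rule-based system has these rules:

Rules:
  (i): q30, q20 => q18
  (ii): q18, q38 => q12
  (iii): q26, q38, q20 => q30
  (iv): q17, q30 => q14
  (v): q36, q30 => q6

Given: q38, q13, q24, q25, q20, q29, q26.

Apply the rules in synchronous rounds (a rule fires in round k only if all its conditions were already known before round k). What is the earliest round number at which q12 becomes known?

Round 1 — (iii), derive q30.
Round 2 — (i), derive q18.
Round 3 — (ii), derive q12.
q12 first appears in round 3.

3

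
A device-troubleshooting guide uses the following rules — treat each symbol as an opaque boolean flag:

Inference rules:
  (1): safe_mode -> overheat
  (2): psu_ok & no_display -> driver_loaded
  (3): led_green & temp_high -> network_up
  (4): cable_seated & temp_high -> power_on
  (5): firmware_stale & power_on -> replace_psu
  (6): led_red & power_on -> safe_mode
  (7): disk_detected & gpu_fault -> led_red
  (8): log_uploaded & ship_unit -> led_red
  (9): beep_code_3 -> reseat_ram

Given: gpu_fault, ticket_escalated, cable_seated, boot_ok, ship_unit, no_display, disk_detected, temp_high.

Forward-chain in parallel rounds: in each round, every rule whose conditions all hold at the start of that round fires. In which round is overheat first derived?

Round 1: (4) [cable_seated & temp_high -> power_on]; (7) [disk_detected & gpu_fault -> led_red]. Adds power_on, led_red.
Round 2: (6) [led_red & power_on -> safe_mode]. Adds safe_mode.
Round 3: (1) [safe_mode -> overheat]. Adds overheat.
overheat first appears in round 3.

3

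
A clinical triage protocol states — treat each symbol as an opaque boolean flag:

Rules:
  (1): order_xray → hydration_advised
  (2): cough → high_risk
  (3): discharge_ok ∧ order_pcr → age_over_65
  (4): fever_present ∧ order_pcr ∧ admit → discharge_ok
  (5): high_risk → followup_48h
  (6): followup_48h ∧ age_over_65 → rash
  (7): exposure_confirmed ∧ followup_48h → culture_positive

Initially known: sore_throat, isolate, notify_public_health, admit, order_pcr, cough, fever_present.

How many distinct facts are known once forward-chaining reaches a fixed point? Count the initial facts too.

12

Round 1 fires (2), (4), giving high_risk, discharge_ok.
Round 2 fires (3), (5), giving age_over_65, followup_48h.
Round 3 fires (6), giving rash.
Closure: {admit, age_over_65, cough, discharge_ok, fever_present, followup_48h, high_risk, isolate, notify_public_health, order_pcr, rash, sore_throat} — 12 facts.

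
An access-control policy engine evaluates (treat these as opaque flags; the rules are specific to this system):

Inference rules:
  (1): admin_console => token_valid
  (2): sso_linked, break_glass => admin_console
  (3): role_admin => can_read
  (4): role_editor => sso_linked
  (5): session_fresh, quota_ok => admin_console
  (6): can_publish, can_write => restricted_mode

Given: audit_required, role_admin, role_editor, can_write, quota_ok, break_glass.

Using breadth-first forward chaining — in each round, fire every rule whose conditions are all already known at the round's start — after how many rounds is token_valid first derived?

3

Round 1: (3) [role_admin => can_read]; (4) [role_editor => sso_linked]. Adds can_read, sso_linked.
Round 2: (2) [sso_linked, break_glass => admin_console]. Adds admin_console.
Round 3: (1) [admin_console => token_valid]. Adds token_valid.
token_valid first appears in round 3.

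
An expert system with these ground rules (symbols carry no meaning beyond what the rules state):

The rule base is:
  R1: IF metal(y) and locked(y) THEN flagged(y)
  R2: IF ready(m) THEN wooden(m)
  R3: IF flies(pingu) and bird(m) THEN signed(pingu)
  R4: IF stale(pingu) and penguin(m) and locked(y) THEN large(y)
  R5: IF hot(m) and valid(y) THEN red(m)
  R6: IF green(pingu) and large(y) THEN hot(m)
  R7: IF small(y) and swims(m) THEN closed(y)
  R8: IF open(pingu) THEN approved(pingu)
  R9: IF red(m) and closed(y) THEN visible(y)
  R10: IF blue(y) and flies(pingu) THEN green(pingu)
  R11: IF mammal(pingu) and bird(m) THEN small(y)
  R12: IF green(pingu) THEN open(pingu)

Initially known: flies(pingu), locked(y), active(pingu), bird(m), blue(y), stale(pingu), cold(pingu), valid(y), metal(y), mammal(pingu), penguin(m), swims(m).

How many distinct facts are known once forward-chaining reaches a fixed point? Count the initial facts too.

[1] R1 [IF metal(y) and locked(y) THEN flagged(y)]; R3 [IF flies(pingu) and bird(m) THEN signed(pingu)]; R4 [IF stale(pingu) and penguin(m) and locked(y) THEN large(y)]; R10 [IF blue(y) and flies(pingu) THEN green(pingu)]; R11 [IF mammal(pingu) and bird(m) THEN small(y)]. ⇒ new: flagged(y), signed(pingu), large(y), green(pingu), small(y).
[2] R6 [IF green(pingu) and large(y) THEN hot(m)]; R7 [IF small(y) and swims(m) THEN closed(y)]; R12 [IF green(pingu) THEN open(pingu)]. ⇒ new: hot(m), closed(y), open(pingu).
[3] R5 [IF hot(m) and valid(y) THEN red(m)]; R8 [IF open(pingu) THEN approved(pingu)]. ⇒ new: red(m), approved(pingu).
[4] R9 [IF red(m) and closed(y) THEN visible(y)]. ⇒ new: visible(y).
Closure: {active(pingu), approved(pingu), bird(m), blue(y), closed(y), cold(pingu), flagged(y), flies(pingu), green(pingu), hot(m), large(y), locked(y), mammal(pingu), metal(y), open(pingu), penguin(m), red(m), signed(pingu), small(y), stale(pingu), swims(m), valid(y), visible(y)} — 23 facts.

23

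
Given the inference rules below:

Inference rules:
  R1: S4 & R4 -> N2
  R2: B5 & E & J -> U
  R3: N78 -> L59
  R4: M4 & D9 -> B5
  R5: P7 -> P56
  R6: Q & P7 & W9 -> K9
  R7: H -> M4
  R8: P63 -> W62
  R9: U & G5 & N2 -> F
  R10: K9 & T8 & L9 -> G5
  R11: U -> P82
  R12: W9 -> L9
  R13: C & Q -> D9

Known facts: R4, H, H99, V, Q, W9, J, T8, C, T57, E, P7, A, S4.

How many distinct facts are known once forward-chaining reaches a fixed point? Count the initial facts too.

[1] R1 [S4 & R4 -> N2]; R5 [P7 -> P56]; R6 [Q & P7 & W9 -> K9]; R7 [H -> M4]; R12 [W9 -> L9]; R13 [C & Q -> D9]. ⇒ new: N2, P56, K9, M4, L9, D9.
[2] R4 [M4 & D9 -> B5]; R10 [K9 & T8 & L9 -> G5]. ⇒ new: B5, G5.
[3] R2 [B5 & E & J -> U]. ⇒ new: U.
[4] R9 [U & G5 & N2 -> F]; R11 [U -> P82]. ⇒ new: F, P82.
Closure: {A, B5, C, D9, E, F, G5, H, H99, J, K9, L9, M4, N2, P56, P7, P82, Q, R4, S4, T57, T8, U, V, W9} — 25 facts.

25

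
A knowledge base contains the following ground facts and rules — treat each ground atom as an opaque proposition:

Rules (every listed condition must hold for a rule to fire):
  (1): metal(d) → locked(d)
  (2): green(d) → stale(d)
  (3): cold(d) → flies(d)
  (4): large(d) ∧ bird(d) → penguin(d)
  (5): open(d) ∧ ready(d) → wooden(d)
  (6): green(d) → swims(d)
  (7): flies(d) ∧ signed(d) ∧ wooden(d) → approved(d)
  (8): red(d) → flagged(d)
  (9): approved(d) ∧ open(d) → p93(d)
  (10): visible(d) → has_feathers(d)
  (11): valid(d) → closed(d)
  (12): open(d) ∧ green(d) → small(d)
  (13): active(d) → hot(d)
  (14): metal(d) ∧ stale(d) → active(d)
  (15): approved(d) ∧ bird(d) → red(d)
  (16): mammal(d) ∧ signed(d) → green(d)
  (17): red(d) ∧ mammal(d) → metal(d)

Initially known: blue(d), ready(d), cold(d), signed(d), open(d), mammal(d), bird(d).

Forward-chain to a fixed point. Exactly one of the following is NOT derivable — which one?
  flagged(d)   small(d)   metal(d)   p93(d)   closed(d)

Round 1 fires (3), (5), (16), giving flies(d), wooden(d), green(d).
Round 2 fires (2), (6), (7), (12), giving stale(d), swims(d), approved(d), small(d).
Round 3 fires (9), (15), giving p93(d), red(d).
Round 4 fires (8), (17), giving flagged(d), metal(d).
Round 5 fires (1), (14), giving locked(d), active(d).
Round 6 fires (13), giving hot(d).
Derived: flagged(d) (round 4), p93(d) (round 3), metal(d) (round 4), small(d) (round 2). closed(d) never appears in any round.

closed(d)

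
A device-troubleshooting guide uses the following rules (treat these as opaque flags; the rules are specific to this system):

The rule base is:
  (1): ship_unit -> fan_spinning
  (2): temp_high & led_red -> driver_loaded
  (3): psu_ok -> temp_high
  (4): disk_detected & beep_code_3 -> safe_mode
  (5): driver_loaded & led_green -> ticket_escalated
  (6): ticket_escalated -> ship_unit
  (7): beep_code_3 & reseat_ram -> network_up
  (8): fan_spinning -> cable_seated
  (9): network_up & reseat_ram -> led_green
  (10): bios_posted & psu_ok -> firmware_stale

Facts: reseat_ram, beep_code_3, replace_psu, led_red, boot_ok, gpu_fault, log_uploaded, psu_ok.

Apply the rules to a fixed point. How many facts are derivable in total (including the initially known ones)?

16

[1] (3) [psu_ok -> temp_high]; (7) [beep_code_3 & reseat_ram -> network_up]. ⇒ new: temp_high, network_up.
[2] (2) [temp_high & led_red -> driver_loaded]; (9) [network_up & reseat_ram -> led_green]. ⇒ new: driver_loaded, led_green.
[3] (5) [driver_loaded & led_green -> ticket_escalated]. ⇒ new: ticket_escalated.
[4] (6) [ticket_escalated -> ship_unit]. ⇒ new: ship_unit.
[5] (1) [ship_unit -> fan_spinning]. ⇒ new: fan_spinning.
[6] (8) [fan_spinning -> cable_seated]. ⇒ new: cable_seated.
Closure: {beep_code_3, boot_ok, cable_seated, driver_loaded, fan_spinning, gpu_fault, led_green, led_red, log_uploaded, network_up, psu_ok, replace_psu, reseat_ram, ship_unit, temp_high, ticket_escalated} — 16 facts.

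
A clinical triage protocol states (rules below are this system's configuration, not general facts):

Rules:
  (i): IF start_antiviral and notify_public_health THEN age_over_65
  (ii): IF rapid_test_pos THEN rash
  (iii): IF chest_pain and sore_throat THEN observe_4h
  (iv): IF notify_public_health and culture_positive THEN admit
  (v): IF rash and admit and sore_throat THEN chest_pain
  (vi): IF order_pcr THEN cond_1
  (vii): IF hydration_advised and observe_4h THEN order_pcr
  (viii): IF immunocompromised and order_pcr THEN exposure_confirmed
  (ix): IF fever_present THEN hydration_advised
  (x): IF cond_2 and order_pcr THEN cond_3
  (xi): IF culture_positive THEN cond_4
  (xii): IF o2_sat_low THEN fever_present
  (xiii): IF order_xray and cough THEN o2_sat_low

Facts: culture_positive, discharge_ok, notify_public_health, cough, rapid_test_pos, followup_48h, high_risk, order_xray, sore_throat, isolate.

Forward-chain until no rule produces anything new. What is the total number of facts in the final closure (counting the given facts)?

Round 1 fires (ii), (iv), (xi), (xiii), giving rash, admit, cond_4, o2_sat_low.
Round 2 fires (v), (xii), giving chest_pain, fever_present.
Round 3 fires (iii), (ix), giving observe_4h, hydration_advised.
Round 4 fires (vii), giving order_pcr.
Round 5 fires (vi), giving cond_1.
Closure: {admit, chest_pain, cond_1, cond_4, cough, culture_positive, discharge_ok, fever_present, followup_48h, high_risk, hydration_advised, isolate, notify_public_health, o2_sat_low, observe_4h, order_pcr, order_xray, rapid_test_pos, rash, sore_throat} — 20 facts.

20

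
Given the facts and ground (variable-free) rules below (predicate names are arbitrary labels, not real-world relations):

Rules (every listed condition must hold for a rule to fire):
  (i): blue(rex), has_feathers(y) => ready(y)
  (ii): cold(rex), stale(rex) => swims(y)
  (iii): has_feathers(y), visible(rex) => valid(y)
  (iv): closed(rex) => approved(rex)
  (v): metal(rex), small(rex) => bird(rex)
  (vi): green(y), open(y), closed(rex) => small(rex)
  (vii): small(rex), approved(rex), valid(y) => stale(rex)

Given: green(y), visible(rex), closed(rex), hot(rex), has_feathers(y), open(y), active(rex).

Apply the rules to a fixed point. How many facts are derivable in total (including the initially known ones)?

Round 1 — (iii), (iv), (vi), derive valid(y), approved(rex), small(rex).
Round 2 — (vii), derive stale(rex).
Closure: {active(rex), approved(rex), closed(rex), green(y), has_feathers(y), hot(rex), open(y), small(rex), stale(rex), valid(y), visible(rex)} — 11 facts.

11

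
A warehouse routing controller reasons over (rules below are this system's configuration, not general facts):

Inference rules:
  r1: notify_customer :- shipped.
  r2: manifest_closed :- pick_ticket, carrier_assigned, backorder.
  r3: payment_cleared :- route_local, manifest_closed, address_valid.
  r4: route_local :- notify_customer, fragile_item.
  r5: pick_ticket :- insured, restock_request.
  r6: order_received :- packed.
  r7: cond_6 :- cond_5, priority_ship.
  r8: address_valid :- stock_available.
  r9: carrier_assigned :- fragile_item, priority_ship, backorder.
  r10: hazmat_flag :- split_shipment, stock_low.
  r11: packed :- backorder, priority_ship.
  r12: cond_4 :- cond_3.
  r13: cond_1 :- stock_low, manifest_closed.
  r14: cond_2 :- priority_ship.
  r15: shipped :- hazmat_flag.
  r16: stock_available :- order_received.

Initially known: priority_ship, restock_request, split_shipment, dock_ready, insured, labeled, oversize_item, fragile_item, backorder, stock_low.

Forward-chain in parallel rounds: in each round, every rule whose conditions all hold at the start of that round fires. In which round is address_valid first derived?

4

Round 1 — r5, r9, r10, r11, r14, derive pick_ticket, carrier_assigned, hazmat_flag, packed, cond_2.
Round 2 — r2, r6, r15, derive manifest_closed, order_received, shipped.
Round 3 — r1, r13, r16, derive notify_customer, cond_1, stock_available.
Round 4 — r4, r8, derive route_local, address_valid.
address_valid first appears in round 4.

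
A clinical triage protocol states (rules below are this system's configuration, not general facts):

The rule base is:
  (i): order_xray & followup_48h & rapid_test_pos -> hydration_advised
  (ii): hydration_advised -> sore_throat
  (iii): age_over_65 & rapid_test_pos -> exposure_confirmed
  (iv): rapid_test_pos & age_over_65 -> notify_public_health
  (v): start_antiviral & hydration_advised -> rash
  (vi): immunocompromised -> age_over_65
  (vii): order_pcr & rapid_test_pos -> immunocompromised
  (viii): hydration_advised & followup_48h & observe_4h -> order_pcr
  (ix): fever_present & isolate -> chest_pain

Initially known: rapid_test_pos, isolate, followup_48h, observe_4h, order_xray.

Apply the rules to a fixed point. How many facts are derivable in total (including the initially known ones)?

Round 1 — (i), derive hydration_advised.
Round 2 — (ii), (viii), derive sore_throat, order_pcr.
Round 3 — (vii), derive immunocompromised.
Round 4 — (vi), derive age_over_65.
Round 5 — (iii), (iv), derive exposure_confirmed, notify_public_health.
Closure: {age_over_65, exposure_confirmed, followup_48h, hydration_advised, immunocompromised, isolate, notify_public_health, observe_4h, order_pcr, order_xray, rapid_test_pos, sore_throat} — 12 facts.

12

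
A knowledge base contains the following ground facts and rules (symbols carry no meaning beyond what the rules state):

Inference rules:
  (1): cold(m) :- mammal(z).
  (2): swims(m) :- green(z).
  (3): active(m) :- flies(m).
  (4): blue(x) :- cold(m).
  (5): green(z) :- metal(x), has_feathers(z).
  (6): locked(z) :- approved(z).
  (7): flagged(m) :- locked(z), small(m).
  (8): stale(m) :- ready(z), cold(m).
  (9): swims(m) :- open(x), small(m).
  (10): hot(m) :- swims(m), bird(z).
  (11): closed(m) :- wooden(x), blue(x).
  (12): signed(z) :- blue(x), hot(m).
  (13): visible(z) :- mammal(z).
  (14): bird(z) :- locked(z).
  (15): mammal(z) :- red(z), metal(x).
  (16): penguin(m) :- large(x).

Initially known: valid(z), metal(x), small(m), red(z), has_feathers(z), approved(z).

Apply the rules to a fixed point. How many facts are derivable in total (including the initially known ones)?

17

[1] (5) [green(z) :- metal(x), has_feathers(z).]; (6) [locked(z) :- approved(z).]; (15) [mammal(z) :- red(z), metal(x).]. ⇒ new: green(z), locked(z), mammal(z).
[2] (1) [cold(m) :- mammal(z).]; (2) [swims(m) :- green(z).]; (7) [flagged(m) :- locked(z), small(m).]; (13) [visible(z) :- mammal(z).]; (14) [bird(z) :- locked(z).]. ⇒ new: cold(m), swims(m), flagged(m), visible(z), bird(z).
[3] (4) [blue(x) :- cold(m).]; (10) [hot(m) :- swims(m), bird(z).]. ⇒ new: blue(x), hot(m).
[4] (12) [signed(z) :- blue(x), hot(m).]. ⇒ new: signed(z).
Closure: {approved(z), bird(z), blue(x), cold(m), flagged(m), green(z), has_feathers(z), hot(m), locked(z), mammal(z), metal(x), red(z), signed(z), small(m), swims(m), valid(z), visible(z)} — 17 facts.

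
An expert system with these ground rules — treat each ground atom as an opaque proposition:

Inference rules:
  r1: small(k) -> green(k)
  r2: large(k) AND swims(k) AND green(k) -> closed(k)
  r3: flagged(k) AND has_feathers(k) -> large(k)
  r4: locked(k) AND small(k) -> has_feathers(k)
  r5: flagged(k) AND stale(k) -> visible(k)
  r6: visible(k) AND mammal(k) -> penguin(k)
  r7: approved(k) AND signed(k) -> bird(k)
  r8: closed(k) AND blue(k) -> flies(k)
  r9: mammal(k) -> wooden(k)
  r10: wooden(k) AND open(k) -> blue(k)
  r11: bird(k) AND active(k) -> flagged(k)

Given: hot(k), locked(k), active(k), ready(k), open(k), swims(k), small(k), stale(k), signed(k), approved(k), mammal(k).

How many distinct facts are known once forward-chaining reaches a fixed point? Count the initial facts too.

22

[1] r1 [small(k) -> green(k)]; r4 [locked(k) AND small(k) -> has_feathers(k)]; r7 [approved(k) AND signed(k) -> bird(k)]; r9 [mammal(k) -> wooden(k)]. ⇒ new: green(k), has_feathers(k), bird(k), wooden(k).
[2] r10 [wooden(k) AND open(k) -> blue(k)]; r11 [bird(k) AND active(k) -> flagged(k)]. ⇒ new: blue(k), flagged(k).
[3] r3 [flagged(k) AND has_feathers(k) -> large(k)]; r5 [flagged(k) AND stale(k) -> visible(k)]. ⇒ new: large(k), visible(k).
[4] r2 [large(k) AND swims(k) AND green(k) -> closed(k)]; r6 [visible(k) AND mammal(k) -> penguin(k)]. ⇒ new: closed(k), penguin(k).
[5] r8 [closed(k) AND blue(k) -> flies(k)]. ⇒ new: flies(k).
Closure: {active(k), approved(k), bird(k), blue(k), closed(k), flagged(k), flies(k), green(k), has_feathers(k), hot(k), large(k), locked(k), mammal(k), open(k), penguin(k), ready(k), signed(k), small(k), stale(k), swims(k), visible(k), wooden(k)} — 22 facts.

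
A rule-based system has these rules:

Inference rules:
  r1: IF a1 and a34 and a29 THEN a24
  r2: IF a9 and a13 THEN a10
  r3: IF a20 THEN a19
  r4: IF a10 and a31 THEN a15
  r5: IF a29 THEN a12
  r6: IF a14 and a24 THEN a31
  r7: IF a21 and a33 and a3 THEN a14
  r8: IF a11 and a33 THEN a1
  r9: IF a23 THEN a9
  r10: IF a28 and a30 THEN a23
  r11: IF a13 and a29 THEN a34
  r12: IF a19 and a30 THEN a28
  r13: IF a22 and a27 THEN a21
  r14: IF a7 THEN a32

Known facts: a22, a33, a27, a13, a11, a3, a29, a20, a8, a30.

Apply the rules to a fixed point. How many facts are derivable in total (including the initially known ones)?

Round 1 fires r3, r5, r8, r11, r13, giving a19, a12, a1, a34, a21.
Round 2 fires r1, r7, r12, giving a24, a14, a28.
Round 3 fires r6, r10, giving a31, a23.
Round 4 fires r9, giving a9.
Round 5 fires r2, giving a10.
Round 6 fires r4, giving a15.
Closure: {a1, a10, a11, a12, a13, a14, a15, a19, a20, a21, a22, a23, a24, a27, a28, a29, a3, a30, a31, a33, a34, a8, a9} — 23 facts.

23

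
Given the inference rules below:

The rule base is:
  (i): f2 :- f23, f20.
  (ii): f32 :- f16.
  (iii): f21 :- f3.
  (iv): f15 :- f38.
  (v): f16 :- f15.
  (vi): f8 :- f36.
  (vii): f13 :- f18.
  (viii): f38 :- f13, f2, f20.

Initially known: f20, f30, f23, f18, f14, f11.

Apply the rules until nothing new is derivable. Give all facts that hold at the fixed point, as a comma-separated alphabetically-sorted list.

Round 1: (i) [f2 :- f23, f20.]; (vii) [f13 :- f18.]. New: f2, f13.
Round 2: (viii) [f38 :- f13, f2, f20.]. New: f38.
Round 3: (iv) [f15 :- f38.]. New: f15.
Round 4: (v) [f16 :- f15.]. New: f16.
Round 5: (ii) [f32 :- f16.]. New: f32.

f11, f13, f14, f15, f16, f18, f2, f20, f23, f30, f32, f38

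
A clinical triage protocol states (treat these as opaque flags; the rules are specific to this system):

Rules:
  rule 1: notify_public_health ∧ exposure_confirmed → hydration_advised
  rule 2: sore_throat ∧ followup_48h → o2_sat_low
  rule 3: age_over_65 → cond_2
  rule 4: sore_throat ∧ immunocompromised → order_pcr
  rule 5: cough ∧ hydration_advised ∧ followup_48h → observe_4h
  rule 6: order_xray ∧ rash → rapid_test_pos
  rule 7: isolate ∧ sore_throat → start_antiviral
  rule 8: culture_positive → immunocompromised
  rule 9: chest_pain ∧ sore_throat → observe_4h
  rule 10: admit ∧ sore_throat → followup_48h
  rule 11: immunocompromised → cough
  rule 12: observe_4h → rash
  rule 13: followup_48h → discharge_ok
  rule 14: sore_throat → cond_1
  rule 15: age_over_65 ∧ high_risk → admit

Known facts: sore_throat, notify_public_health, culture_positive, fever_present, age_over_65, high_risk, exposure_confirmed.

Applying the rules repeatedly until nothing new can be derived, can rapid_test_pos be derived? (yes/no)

Round 1 fires rule 1, rule 3, rule 8, rule 14, rule 15, giving hydration_advised, cond_2, immunocompromised, cond_1, admit.
Round 2 fires rule 4, rule 10, rule 11, giving order_pcr, followup_48h, cough.
Round 3 fires rule 2, rule 5, rule 13, giving o2_sat_low, observe_4h, discharge_ok.
Round 4 fires rule 12, giving rash.
Fixed point reached. rapid_test_pos is concluded only by rule 6; rule 6 needs order_xray (never derived).

no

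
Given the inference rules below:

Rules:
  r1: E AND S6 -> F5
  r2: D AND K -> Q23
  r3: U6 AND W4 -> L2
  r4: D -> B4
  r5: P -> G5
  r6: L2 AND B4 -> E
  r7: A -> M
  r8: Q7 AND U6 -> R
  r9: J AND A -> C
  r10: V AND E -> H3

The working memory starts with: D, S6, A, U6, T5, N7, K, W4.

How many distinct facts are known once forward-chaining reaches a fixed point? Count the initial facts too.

[1] r2 [D AND K -> Q23]; r3 [U6 AND W4 -> L2]; r4 [D -> B4]; r7 [A -> M]. ⇒ new: Q23, L2, B4, M.
[2] r6 [L2 AND B4 -> E]. ⇒ new: E.
[3] r1 [E AND S6 -> F5]. ⇒ new: F5.
Closure: {A, B4, D, E, F5, K, L2, M, N7, Q23, S6, T5, U6, W4} — 14 facts.

14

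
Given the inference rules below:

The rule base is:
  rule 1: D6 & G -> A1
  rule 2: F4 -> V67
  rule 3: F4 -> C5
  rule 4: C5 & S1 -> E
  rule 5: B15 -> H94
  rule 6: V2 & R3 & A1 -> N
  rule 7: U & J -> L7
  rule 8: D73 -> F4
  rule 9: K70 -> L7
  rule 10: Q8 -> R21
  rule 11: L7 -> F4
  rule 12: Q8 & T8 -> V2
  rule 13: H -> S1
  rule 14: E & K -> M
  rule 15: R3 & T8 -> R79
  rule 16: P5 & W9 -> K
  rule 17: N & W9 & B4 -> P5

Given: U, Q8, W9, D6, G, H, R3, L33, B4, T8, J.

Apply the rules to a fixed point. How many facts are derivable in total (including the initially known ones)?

25

[1] rule 1 [D6 & G -> A1]; rule 7 [U & J -> L7]; rule 10 [Q8 -> R21]; rule 12 [Q8 & T8 -> V2]; rule 13 [H -> S1]; rule 15 [R3 & T8 -> R79]. ⇒ new: A1, L7, R21, V2, S1, R79.
[2] rule 6 [V2 & R3 & A1 -> N]; rule 11 [L7 -> F4]. ⇒ new: N, F4.
[3] rule 2 [F4 -> V67]; rule 3 [F4 -> C5]; rule 17 [N & W9 & B4 -> P5]. ⇒ new: V67, C5, P5.
[4] rule 4 [C5 & S1 -> E]; rule 16 [P5 & W9 -> K]. ⇒ new: E, K.
[5] rule 14 [E & K -> M]. ⇒ new: M.
Closure: {A1, B4, C5, D6, E, F4, G, H, J, K, L33, L7, M, N, P5, Q8, R21, R3, R79, S1, T8, U, V2, V67, W9} — 25 facts.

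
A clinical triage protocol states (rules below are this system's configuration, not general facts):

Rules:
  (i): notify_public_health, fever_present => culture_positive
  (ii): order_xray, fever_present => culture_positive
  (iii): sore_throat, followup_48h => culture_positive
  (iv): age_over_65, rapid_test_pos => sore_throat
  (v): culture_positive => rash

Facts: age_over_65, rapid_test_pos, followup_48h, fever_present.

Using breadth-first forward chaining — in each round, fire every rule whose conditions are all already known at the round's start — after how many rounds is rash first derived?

3

[1] (iv) [age_over_65, rapid_test_pos => sore_throat]. ⇒ new: sore_throat.
[2] (iii) [sore_throat, followup_48h => culture_positive]. ⇒ new: culture_positive.
[3] (v) [culture_positive => rash]. ⇒ new: rash.
rash first appears in round 3.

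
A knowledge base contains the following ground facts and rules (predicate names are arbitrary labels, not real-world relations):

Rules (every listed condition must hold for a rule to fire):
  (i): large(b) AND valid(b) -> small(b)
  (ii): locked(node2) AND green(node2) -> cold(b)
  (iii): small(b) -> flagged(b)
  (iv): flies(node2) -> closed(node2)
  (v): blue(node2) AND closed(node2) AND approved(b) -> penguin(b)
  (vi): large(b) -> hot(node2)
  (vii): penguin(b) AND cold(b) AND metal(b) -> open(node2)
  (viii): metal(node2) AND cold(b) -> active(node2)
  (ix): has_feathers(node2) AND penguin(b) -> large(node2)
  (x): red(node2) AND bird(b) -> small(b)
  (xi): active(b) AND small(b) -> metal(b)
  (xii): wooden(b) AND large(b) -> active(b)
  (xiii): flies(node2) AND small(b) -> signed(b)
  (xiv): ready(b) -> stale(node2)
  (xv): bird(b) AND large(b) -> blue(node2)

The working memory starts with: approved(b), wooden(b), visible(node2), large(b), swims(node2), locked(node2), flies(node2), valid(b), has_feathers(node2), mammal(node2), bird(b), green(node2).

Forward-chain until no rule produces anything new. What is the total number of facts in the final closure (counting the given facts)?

Round 1: (i) [large(b) AND valid(b) -> small(b)]; (ii) [locked(node2) AND green(node2) -> cold(b)]; (iv) [flies(node2) -> closed(node2)]; (vi) [large(b) -> hot(node2)]; (xii) [wooden(b) AND large(b) -> active(b)]; (xv) [bird(b) AND large(b) -> blue(node2)]. Adds small(b), cold(b), closed(node2), hot(node2), active(b), blue(node2).
Round 2: (iii) [small(b) -> flagged(b)]; (v) [blue(node2) AND closed(node2) AND approved(b) -> penguin(b)]; (xi) [active(b) AND small(b) -> metal(b)]; (xiii) [flies(node2) AND small(b) -> signed(b)]. Adds flagged(b), penguin(b), metal(b), signed(b).
Round 3: (vii) [penguin(b) AND cold(b) AND metal(b) -> open(node2)]; (ix) [has_feathers(node2) AND penguin(b) -> large(node2)]. Adds open(node2), large(node2).
Closure: {active(b), approved(b), bird(b), blue(node2), closed(node2), cold(b), flagged(b), flies(node2), green(node2), has_feathers(node2), hot(node2), large(b), large(node2), locked(node2), mammal(node2), metal(b), open(node2), penguin(b), signed(b), small(b), swims(node2), valid(b), visible(node2), wooden(b)} — 24 facts.

24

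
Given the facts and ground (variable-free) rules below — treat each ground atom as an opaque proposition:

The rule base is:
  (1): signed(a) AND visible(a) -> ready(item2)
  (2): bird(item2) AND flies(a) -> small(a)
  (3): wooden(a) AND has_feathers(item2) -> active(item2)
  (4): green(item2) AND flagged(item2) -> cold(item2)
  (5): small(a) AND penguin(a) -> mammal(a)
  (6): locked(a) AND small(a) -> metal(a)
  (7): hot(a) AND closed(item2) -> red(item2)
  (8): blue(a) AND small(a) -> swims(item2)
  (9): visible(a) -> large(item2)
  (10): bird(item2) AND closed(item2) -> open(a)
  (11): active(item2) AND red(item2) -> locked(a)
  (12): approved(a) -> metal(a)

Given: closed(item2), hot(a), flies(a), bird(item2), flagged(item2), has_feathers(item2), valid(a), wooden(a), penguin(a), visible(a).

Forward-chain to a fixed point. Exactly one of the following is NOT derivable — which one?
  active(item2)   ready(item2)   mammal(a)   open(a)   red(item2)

Round 1: (2) [bird(item2) AND flies(a) -> small(a)]; (3) [wooden(a) AND has_feathers(item2) -> active(item2)]; (7) [hot(a) AND closed(item2) -> red(item2)]; (9) [visible(a) -> large(item2)]; (10) [bird(item2) AND closed(item2) -> open(a)]. Adds small(a), active(item2), red(item2), large(item2), open(a).
Round 2: (5) [small(a) AND penguin(a) -> mammal(a)]; (11) [active(item2) AND red(item2) -> locked(a)]. Adds mammal(a), locked(a).
Round 3: (6) [locked(a) AND small(a) -> metal(a)]. Adds metal(a).
Derived: open(a) (round 1), active(item2) (round 1), red(item2) (round 1), mammal(a) (round 2). ready(item2) never appears in any round.

ready(item2)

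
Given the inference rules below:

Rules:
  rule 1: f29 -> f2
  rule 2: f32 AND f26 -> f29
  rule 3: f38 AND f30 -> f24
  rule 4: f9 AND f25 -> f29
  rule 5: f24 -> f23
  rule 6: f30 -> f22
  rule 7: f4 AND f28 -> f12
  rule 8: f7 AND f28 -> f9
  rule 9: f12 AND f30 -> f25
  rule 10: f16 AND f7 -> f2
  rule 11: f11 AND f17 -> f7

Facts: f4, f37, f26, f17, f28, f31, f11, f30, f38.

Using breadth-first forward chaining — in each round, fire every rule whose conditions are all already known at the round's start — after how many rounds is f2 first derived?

Round 1 fires rule 3, rule 6, rule 7, rule 11, giving f24, f22, f12, f7.
Round 2 fires rule 5, rule 8, rule 9, giving f23, f9, f25.
Round 3 fires rule 4, giving f29.
Round 4 fires rule 1, giving f2.
f2 first appears in round 4.

4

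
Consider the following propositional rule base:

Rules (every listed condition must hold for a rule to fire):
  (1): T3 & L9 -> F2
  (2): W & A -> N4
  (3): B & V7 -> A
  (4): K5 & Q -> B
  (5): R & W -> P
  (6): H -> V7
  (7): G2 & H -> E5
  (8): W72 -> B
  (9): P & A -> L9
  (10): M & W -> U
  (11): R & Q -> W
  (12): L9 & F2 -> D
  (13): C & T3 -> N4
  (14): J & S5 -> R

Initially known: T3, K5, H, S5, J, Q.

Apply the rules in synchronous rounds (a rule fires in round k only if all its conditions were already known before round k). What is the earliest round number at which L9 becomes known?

Round 1: (4) [K5 & Q -> B]; (6) [H -> V7]; (14) [J & S5 -> R]. New: B, V7, R.
Round 2: (3) [B & V7 -> A]; (11) [R & Q -> W]. New: A, W.
Round 3: (2) [W & A -> N4]; (5) [R & W -> P]. New: N4, P.
Round 4: (9) [P & A -> L9]. New: L9.
L9 first appears in round 4.

4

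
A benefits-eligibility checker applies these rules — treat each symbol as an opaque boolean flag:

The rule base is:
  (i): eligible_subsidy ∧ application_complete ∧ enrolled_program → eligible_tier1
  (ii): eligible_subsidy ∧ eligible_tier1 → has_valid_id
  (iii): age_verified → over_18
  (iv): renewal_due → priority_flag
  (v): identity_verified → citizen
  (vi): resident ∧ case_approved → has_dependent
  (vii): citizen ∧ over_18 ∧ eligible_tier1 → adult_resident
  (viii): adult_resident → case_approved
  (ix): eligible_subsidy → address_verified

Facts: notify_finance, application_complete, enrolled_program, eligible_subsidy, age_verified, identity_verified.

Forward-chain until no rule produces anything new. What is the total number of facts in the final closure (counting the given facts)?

Round 1 fires (i), (iii), (v), (ix), giving eligible_tier1, over_18, citizen, address_verified.
Round 2 fires (ii), (vii), giving has_valid_id, adult_resident.
Round 3 fires (viii), giving case_approved.
Closure: {address_verified, adult_resident, age_verified, application_complete, case_approved, citizen, eligible_subsidy, eligible_tier1, enrolled_program, has_valid_id, identity_verified, notify_finance, over_18} — 13 facts.

13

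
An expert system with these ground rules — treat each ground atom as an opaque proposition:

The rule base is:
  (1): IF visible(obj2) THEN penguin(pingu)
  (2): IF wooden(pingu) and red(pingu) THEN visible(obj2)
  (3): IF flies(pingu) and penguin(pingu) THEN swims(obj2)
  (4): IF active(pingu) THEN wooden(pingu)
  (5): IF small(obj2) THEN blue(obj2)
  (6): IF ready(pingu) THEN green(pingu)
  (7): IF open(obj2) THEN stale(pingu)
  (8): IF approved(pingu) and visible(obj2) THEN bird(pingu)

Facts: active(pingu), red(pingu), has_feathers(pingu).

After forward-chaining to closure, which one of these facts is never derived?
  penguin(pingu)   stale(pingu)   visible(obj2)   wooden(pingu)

stale(pingu)

Round 1 — (4), derive wooden(pingu).
Round 2 — (2), derive visible(obj2).
Round 3 — (1), derive penguin(pingu).
Derived: penguin(pingu) (round 3), wooden(pingu) (round 1), visible(obj2) (round 2). stale(pingu) never appears in any round.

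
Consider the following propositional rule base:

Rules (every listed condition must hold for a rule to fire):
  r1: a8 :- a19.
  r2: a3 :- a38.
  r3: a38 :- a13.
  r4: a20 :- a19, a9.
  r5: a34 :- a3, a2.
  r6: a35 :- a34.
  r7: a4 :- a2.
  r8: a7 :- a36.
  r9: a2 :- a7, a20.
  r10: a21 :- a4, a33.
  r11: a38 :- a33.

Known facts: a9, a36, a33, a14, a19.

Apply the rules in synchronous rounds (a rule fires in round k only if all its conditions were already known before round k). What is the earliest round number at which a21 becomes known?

4

[1] r1 [a8 :- a19.]; r4 [a20 :- a19, a9.]; r8 [a7 :- a36.]; r11 [a38 :- a33.]. ⇒ new: a8, a20, a7, a38.
[2] r2 [a3 :- a38.]; r9 [a2 :- a7, a20.]. ⇒ new: a3, a2.
[3] r5 [a34 :- a3, a2.]; r7 [a4 :- a2.]. ⇒ new: a34, a4.
[4] r6 [a35 :- a34.]; r10 [a21 :- a4, a33.]. ⇒ new: a35, a21.
a21 first appears in round 4.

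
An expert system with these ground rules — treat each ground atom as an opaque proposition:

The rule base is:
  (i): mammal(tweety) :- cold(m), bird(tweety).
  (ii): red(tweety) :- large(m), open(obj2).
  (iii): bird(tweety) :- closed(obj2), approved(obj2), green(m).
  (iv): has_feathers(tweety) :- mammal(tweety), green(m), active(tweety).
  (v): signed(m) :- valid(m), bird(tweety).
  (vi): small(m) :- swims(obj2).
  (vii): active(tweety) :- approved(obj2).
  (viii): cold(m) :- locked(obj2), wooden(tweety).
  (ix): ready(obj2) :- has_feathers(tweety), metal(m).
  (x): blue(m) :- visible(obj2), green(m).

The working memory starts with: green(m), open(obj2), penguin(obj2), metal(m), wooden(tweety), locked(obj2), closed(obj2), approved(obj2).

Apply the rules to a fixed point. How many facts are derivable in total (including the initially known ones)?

Round 1 fires (iii), (vii), (viii), giving bird(tweety), active(tweety), cold(m).
Round 2 fires (i), giving mammal(tweety).
Round 3 fires (iv), giving has_feathers(tweety).
Round 4 fires (ix), giving ready(obj2).
Closure: {active(tweety), approved(obj2), bird(tweety), closed(obj2), cold(m), green(m), has_feathers(tweety), locked(obj2), mammal(tweety), metal(m), open(obj2), penguin(obj2), ready(obj2), wooden(tweety)} — 14 facts.

14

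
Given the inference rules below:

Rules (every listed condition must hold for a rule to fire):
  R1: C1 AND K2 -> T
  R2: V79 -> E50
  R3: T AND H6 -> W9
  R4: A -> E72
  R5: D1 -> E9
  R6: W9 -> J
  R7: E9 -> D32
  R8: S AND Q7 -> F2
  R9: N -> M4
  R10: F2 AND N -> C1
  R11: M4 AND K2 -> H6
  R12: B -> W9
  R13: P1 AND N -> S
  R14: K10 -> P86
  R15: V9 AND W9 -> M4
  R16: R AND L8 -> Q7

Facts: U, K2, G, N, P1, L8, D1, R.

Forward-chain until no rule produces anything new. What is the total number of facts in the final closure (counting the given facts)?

Round 1 — R5, R9, R13, R16, derive E9, M4, S, Q7.
Round 2 — R7, R8, R11, derive D32, F2, H6.
Round 3 — R10, derive C1.
Round 4 — R1, derive T.
Round 5 — R3, derive W9.
Round 6 — R6, derive J.
Closure: {C1, D1, D32, E9, F2, G, H6, J, K2, L8, M4, N, P1, Q7, R, S, T, U, W9} — 19 facts.

19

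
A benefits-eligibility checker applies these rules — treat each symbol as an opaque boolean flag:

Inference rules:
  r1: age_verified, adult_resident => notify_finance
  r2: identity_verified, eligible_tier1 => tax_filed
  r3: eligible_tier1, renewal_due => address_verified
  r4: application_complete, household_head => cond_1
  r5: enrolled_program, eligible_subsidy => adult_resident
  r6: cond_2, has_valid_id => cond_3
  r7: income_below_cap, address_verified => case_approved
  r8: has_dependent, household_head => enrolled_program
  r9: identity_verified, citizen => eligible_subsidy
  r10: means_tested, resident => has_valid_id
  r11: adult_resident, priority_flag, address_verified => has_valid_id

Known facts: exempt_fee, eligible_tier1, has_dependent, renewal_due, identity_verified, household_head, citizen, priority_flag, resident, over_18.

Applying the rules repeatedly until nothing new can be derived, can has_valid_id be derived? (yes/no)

Round 1: r2 [identity_verified, eligible_tier1 => tax_filed]; r3 [eligible_tier1, renewal_due => address_verified]; r8 [has_dependent, household_head => enrolled_program]; r9 [identity_verified, citizen => eligible_subsidy]. New: tax_filed, address_verified, enrolled_program, eligible_subsidy.
Round 2: r5 [enrolled_program, eligible_subsidy => adult_resident]. New: adult_resident.
Round 3: r11 [adult_resident, priority_flag, address_verified => has_valid_id]. New: has_valid_id.
has_valid_id appears in round 3, so it is derivable.

yes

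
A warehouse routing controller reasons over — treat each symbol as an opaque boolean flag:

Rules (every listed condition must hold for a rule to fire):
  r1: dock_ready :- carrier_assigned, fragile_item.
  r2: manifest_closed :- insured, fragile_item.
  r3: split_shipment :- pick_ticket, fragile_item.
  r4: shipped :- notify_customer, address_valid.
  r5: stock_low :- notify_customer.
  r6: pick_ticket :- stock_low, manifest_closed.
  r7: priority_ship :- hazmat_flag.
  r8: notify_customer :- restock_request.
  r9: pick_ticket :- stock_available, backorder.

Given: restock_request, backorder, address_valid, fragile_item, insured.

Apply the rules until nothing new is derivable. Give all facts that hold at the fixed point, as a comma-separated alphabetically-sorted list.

address_valid, backorder, fragile_item, insured, manifest_closed, notify_customer, pick_ticket, restock_request, shipped, split_shipment, stock_low

Round 1: r2 [manifest_closed :- insured, fragile_item.]; r8 [notify_customer :- restock_request.]. Adds manifest_closed, notify_customer.
Round 2: r4 [shipped :- notify_customer, address_valid.]; r5 [stock_low :- notify_customer.]. Adds shipped, stock_low.
Round 3: r6 [pick_ticket :- stock_low, manifest_closed.]. Adds pick_ticket.
Round 4: r3 [split_shipment :- pick_ticket, fragile_item.]. Adds split_shipment.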